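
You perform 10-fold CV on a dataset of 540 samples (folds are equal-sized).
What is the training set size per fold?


Each validation fold has 540/10 = 54 samples. Training set = 540 - 54 = 486.

486


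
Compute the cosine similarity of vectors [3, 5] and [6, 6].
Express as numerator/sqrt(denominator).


dot = 48. |a|^2 = 34, |b|^2 = 72. cos = 48/sqrt(2448).

48/sqrt(2448)


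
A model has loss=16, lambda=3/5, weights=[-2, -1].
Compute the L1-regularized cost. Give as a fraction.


L1 norm = sum(|w|) = 3. J = 16 + 3/5 * 3 = 89/5.

89/5


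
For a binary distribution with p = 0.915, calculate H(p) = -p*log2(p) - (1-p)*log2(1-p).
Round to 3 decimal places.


H = -0.915*log2(0.915) - 0.085*log2(0.085) = 0.420.

0.420


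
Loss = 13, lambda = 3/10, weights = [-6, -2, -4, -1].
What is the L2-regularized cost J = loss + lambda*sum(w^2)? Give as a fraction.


L2 sq norm = sum(w^2) = 57. J = 13 + 3/10 * 57 = 301/10.

301/10


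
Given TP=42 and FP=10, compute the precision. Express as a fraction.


Precision = TP / (TP + FP) = 42 / 52 = 21/26.

21/26


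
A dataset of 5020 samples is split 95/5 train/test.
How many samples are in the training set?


Test set = 5020 * 5% = 251. Training set = 5020 - 251 = 4769.

4769


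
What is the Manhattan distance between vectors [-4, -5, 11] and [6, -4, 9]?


d = sum of absolute differences: |-4-6|=10 + |-5--4|=1 + |11-9|=2 = 13.

13


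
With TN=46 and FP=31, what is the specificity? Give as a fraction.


Specificity = TN / (TN + FP) = 46 / 77 = 46/77.

46/77


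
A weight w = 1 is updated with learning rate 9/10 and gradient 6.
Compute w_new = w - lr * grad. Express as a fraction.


w_new = 1 - 9/10 * 6 = 1 - 27/5 = -22/5.

-22/5


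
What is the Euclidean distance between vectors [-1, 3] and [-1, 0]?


d = sqrt(sum of squared differences). (-1--1)^2=0, (3-0)^2=9. Sum = 9.

3


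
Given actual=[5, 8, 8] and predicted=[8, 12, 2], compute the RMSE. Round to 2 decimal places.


MSE = 20.3333. RMSE = sqrt(20.3333) = 4.51.

4.51


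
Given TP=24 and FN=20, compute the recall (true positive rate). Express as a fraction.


Recall = TP / (TP + FN) = 24 / 44 = 6/11.

6/11


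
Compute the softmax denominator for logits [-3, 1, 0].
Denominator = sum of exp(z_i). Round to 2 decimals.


Denom = e^-3=0.0498 + e^1=2.7183 + e^0=1.0000. Sum = 3.7681, which rounds to 3.77.

3.77


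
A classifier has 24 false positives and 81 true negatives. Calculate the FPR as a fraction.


FPR = FP / (FP + TN) = 24 / 105 = 8/35.

8/35


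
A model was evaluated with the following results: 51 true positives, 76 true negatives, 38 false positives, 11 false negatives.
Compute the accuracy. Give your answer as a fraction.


Accuracy = (TP + TN) / (TP + TN + FP + FN) = (51 + 76) / 176 = 127/176.

127/176


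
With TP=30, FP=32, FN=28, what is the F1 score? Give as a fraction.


Precision = 30/62 = 15/31. Recall = 30/58 = 15/29. F1 = 2*P*R/(P+R) = 1/2.

1/2


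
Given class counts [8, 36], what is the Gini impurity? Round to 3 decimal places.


Total = 44. Proportions: 8/44, 36/44. sum(p_i^2) = 0.7025. Gini = 1 - 0.7025 = 0.2975, which rounds to 0.298.

0.298


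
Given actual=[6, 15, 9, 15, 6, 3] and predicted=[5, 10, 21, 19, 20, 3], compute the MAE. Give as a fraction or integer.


MAE = (1/6) * (|6-5|=1 + |15-10|=5 + |9-21|=12 + |15-19|=4 + |6-20|=14 + |3-3|=0). Sum = 36. MAE = 6.

6


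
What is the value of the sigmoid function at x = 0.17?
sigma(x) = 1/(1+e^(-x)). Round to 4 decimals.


sigma(0.17) = 1/(1+e^(-0.17)) = 1/(1+0.843665) = 1/1.843665 = 0.5424.

0.5424


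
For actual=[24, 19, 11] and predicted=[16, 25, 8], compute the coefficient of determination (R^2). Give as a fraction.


Mean(y) = 18. SS_res = 109. SS_tot = 86. R^2 = 1 - 109/(86) = -23/86.

-23/86


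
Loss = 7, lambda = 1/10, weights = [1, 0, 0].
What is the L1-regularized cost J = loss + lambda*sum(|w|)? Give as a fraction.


L1 norm = sum(|w|) = 1. J = 7 + 1/10 * 1 = 71/10.

71/10


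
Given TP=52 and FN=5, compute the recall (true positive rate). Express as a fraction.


Recall = TP / (TP + FN) = 52 / 57 = 52/57.

52/57


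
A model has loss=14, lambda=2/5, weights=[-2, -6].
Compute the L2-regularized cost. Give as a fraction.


L2 sq norm = sum(w^2) = 40. J = 14 + 2/5 * 40 = 30.

30


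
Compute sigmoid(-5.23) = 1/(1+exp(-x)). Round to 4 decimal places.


sigma(-5.23) = 1/(1+e^(5.23)) = 1/(1+186.792804) = 1/187.792804 = 0.0053.

0.0053


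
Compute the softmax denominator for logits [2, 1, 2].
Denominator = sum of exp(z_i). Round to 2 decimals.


Denom = e^2=7.3891 + e^1=2.7183 + e^2=7.3891. Sum = 17.4965, which rounds to 17.50.

17.50


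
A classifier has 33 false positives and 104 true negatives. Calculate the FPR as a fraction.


FPR = FP / (FP + TN) = 33 / 137 = 33/137.

33/137


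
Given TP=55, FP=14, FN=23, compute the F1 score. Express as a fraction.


Precision = 55/69 = 55/69. Recall = 55/78 = 55/78. F1 = 2*P*R/(P+R) = 110/147.

110/147


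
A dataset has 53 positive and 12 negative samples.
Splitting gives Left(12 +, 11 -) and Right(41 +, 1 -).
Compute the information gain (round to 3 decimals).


H(parent) = 0.6901. H(left) = 0.9986, H(right) = 0.1623. Weighted = (23/65)*0.9986 + (42/65)*0.1623 = 0.4582. IG = 0.6901 - 0.4582 = 0.2319, which rounds to 0.232.

0.232


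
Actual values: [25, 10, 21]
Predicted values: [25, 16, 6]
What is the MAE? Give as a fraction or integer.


MAE = (1/3) * (|25-25|=0 + |10-16|=6 + |21-6|=15). Sum = 21. MAE = 7.

7


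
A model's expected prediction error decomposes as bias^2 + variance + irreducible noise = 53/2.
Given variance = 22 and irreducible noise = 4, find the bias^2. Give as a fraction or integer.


Total error = bias^2 + variance + irreducible noise. So bias^2 = 53/2 - 22 - 4 = 1/2.

1/2


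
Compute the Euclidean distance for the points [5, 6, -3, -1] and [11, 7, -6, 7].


d = sqrt(sum of squared differences). (5-11)^2=36, (6-7)^2=1, (-3--6)^2=9, (-1-7)^2=64. Sum = 110.

sqrt(110)


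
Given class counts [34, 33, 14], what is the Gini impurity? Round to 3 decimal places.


Total = 81. Proportions: 34/81, 33/81, 14/81. sum(p_i^2) = 0.3720. Gini = 1 - 0.3720 = 0.6280, which rounds to 0.628.

0.628


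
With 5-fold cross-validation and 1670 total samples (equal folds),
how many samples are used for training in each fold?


Each validation fold has 1670/5 = 334 samples. Training set = 1670 - 334 = 1336.

1336


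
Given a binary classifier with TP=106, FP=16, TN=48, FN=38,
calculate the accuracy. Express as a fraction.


Accuracy = (TP + TN) / (TP + TN + FP + FN) = (106 + 48) / 208 = 77/104.

77/104


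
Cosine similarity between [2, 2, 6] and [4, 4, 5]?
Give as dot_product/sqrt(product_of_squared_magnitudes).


dot = 46. |a|^2 = 44, |b|^2 = 57. cos = 46/sqrt(2508).

46/sqrt(2508)


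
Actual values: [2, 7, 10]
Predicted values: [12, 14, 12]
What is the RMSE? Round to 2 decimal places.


MSE = 51.0000. RMSE = sqrt(51.0000) = 7.14.

7.14


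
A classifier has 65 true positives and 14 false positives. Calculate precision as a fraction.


Precision = TP / (TP + FP) = 65 / 79 = 65/79.

65/79


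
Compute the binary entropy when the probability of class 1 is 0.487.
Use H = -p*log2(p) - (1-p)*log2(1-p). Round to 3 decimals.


H = -0.487*log2(0.487) - 0.513*log2(0.513) = 1.000.

1.000


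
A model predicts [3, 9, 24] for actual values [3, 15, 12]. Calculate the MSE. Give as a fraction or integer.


MSE = (1/3) * ((3-3)^2=0 + (15-9)^2=36 + (12-24)^2=144). Sum = 180. MSE = 60.

60


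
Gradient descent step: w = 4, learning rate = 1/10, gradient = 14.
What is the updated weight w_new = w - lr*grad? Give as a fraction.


w_new = 4 - 1/10 * 14 = 4 - 7/5 = 13/5.

13/5


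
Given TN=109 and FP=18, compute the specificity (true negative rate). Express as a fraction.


Specificity = TN / (TN + FP) = 109 / 127 = 109/127.

109/127


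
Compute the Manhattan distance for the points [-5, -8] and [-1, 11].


d = sum of absolute differences: |-5--1|=4 + |-8-11|=19 = 23.

23


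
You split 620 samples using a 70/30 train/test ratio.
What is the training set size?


Test set = 620 * 30% = 186. Training set = 620 - 186 = 434.

434


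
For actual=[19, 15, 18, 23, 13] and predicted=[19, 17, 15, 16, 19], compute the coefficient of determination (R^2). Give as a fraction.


Mean(y) = 88/5. SS_res = 98. SS_tot = 296/5. R^2 = 1 - 98/(296/5) = -97/148.

-97/148


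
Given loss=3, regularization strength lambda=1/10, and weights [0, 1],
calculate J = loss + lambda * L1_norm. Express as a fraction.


L1 norm = sum(|w|) = 1. J = 3 + 1/10 * 1 = 31/10.

31/10


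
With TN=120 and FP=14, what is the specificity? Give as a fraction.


Specificity = TN / (TN + FP) = 120 / 134 = 60/67.

60/67


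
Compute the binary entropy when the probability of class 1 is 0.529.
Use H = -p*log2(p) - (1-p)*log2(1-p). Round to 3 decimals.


H = -0.529*log2(0.529) - 0.471*log2(0.471) = 0.998.

0.998


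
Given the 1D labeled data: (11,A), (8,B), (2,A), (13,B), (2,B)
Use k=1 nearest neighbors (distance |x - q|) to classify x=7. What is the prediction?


Distances: |11-7|=4, |8-7|=1, |2-7|=5, |13-7|=6, |2-7|=5. 1 nearest: (8,B). Counts: {'B': 1}. Majority class: B.

B


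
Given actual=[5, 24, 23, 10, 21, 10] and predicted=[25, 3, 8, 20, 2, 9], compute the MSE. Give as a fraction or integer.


MSE = (1/6) * ((5-25)^2=400 + (24-3)^2=441 + (23-8)^2=225 + (10-20)^2=100 + (21-2)^2=361 + (10-9)^2=1). Sum = 1528. MSE = 764/3.

764/3


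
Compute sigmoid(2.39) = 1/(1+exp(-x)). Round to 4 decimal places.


sigma(2.39) = 1/(1+e^(-2.39)) = 1/(1+0.091630) = 1/1.091630 = 0.9161.

0.9161


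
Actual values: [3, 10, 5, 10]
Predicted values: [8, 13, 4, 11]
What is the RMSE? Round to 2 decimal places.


MSE = 9.0000. RMSE = sqrt(9.0000) = 3.00.

3.00


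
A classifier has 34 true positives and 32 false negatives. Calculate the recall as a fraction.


Recall = TP / (TP + FN) = 34 / 66 = 17/33.

17/33


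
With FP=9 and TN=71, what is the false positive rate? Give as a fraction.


FPR = FP / (FP + TN) = 9 / 80 = 9/80.

9/80


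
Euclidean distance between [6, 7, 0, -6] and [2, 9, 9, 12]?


d = sqrt(sum of squared differences). (6-2)^2=16, (7-9)^2=4, (0-9)^2=81, (-6-12)^2=324. Sum = 425.

sqrt(425)


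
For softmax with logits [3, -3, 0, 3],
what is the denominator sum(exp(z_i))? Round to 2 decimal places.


Denom = e^3=20.0855 + e^-3=0.0498 + e^0=1.0000 + e^3=20.0855. Sum = 41.2208, which rounds to 41.22.

41.22


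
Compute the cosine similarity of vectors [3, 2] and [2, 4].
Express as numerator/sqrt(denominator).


dot = 14. |a|^2 = 13, |b|^2 = 20. cos = 14/sqrt(260).

14/sqrt(260)


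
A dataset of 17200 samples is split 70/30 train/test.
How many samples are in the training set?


Test set = 17200 * 30% = 5160. Training set = 17200 - 5160 = 12040.

12040


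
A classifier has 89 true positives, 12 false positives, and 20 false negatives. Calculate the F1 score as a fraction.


Precision = 89/101 = 89/101. Recall = 89/109 = 89/109. F1 = 2*P*R/(P+R) = 89/105.

89/105


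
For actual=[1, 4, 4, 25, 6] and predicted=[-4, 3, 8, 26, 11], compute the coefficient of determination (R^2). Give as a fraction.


Mean(y) = 8. SS_res = 68. SS_tot = 374. R^2 = 1 - 68/(374) = 9/11.

9/11


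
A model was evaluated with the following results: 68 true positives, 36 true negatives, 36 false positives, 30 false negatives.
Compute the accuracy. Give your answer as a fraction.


Accuracy = (TP + TN) / (TP + TN + FP + FN) = (68 + 36) / 170 = 52/85.

52/85


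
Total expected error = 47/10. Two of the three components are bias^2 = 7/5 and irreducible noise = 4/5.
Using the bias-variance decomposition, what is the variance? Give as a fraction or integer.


Total error = bias^2 + variance + irreducible noise. So variance = 47/10 - 7/5 - 4/5 = 5/2.

5/2


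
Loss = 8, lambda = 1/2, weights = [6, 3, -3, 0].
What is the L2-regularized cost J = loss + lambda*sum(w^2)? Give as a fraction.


L2 sq norm = sum(w^2) = 54. J = 8 + 1/2 * 54 = 35.

35


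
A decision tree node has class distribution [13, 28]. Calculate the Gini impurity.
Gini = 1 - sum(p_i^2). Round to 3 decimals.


Total = 41. Proportions: 13/41, 28/41. sum(p_i^2) = 0.5669. Gini = 1 - 0.5669 = 0.4331, which rounds to 0.433.

0.433


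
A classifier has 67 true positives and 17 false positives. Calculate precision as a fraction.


Precision = TP / (TP + FP) = 67 / 84 = 67/84.

67/84


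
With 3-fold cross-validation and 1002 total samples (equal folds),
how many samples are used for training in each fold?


Each validation fold has 1002/3 = 334 samples. Training set = 1002 - 334 = 668.

668


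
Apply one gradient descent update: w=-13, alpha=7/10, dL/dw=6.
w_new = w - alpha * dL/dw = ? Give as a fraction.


w_new = -13 - 7/10 * 6 = -13 - 21/5 = -86/5.

-86/5


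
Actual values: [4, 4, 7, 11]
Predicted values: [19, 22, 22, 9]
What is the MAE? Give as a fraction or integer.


MAE = (1/4) * (|4-19|=15 + |4-22|=18 + |7-22|=15 + |11-9|=2). Sum = 50. MAE = 25/2.

25/2


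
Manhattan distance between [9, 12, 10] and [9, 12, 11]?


d = sum of absolute differences: |9-9|=0 + |12-12|=0 + |10-11|=1 = 1.

1


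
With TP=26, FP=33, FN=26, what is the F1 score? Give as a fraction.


Precision = 26/59 = 26/59. Recall = 26/52 = 1/2. F1 = 2*P*R/(P+R) = 52/111.

52/111


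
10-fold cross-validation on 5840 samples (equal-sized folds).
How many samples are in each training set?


Each validation fold has 5840/10 = 584 samples. Training set = 5840 - 584 = 5256.

5256


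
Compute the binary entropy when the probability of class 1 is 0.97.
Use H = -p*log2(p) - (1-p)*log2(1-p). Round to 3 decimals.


H = -0.97*log2(0.97) - 0.03*log2(0.03) = 0.194.

0.194


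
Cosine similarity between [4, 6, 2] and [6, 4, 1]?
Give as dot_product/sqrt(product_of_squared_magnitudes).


dot = 50. |a|^2 = 56, |b|^2 = 53. cos = 50/sqrt(2968).

50/sqrt(2968)


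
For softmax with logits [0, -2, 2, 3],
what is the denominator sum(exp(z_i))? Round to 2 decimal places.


Denom = e^0=1.0000 + e^-2=0.1353 + e^2=7.3891 + e^3=20.0855. Sum = 28.6099, which rounds to 28.61.

28.61


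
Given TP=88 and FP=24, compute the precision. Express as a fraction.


Precision = TP / (TP + FP) = 88 / 112 = 11/14.

11/14


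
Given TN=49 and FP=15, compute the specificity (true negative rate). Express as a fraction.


Specificity = TN / (TN + FP) = 49 / 64 = 49/64.

49/64


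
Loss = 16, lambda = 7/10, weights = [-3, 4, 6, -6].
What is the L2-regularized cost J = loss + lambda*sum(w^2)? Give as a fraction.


L2 sq norm = sum(w^2) = 97. J = 16 + 7/10 * 97 = 839/10.

839/10


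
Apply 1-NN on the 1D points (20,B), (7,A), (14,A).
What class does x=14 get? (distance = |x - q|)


Distances: |20-14|=6, |7-14|=7, |14-14|=0. 1 nearest: (14,A). Counts: {'A': 1}. Majority class: A.

A


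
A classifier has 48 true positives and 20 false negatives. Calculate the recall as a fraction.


Recall = TP / (TP + FN) = 48 / 68 = 12/17.

12/17


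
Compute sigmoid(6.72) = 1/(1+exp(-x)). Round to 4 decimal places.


sigma(6.72) = 1/(1+e^(-6.72)) = 1/(1+0.001207) = 1/1.001207 = 0.9988.

0.9988


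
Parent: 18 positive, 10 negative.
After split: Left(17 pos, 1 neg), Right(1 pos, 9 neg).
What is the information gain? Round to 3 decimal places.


H(parent) = 0.9403. H(left) = 0.3095, H(right) = 0.4690. Weighted = (18/28)*0.3095 + (10/28)*0.4690 = 0.3665. IG = 0.9403 - 0.3665 = 0.5738, which rounds to 0.574.

0.574


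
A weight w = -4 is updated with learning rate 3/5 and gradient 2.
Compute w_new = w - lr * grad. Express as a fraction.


w_new = -4 - 3/5 * 2 = -4 - 6/5 = -26/5.

-26/5


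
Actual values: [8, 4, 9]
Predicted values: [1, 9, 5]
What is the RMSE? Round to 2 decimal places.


MSE = 30.0000. RMSE = sqrt(30.0000) = 5.48.

5.48


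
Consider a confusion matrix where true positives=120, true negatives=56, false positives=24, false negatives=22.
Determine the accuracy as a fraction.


Accuracy = (TP + TN) / (TP + TN + FP + FN) = (120 + 56) / 222 = 88/111.

88/111


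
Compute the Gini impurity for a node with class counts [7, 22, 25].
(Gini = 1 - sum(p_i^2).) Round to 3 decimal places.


Total = 54. Proportions: 7/54, 22/54, 25/54. sum(p_i^2) = 0.3971. Gini = 1 - 0.3971 = 0.6029, which rounds to 0.603.

0.603


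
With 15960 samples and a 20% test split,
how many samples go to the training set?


Test set = 15960 * 20% = 3192. Training set = 15960 - 3192 = 12768.

12768


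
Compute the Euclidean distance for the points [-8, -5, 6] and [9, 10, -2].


d = sqrt(sum of squared differences). (-8-9)^2=289, (-5-10)^2=225, (6--2)^2=64. Sum = 578.

sqrt(578)


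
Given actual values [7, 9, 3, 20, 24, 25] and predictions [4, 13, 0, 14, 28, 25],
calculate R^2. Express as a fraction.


Mean(y) = 44/3. SS_res = 86. SS_tot = 1348/3. R^2 = 1 - 86/(1348/3) = 545/674.

545/674


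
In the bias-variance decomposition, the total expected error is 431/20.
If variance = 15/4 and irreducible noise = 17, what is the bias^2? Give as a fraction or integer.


Total error = bias^2 + variance + irreducible noise. So bias^2 = 431/20 - 15/4 - 17 = 4/5.

4/5


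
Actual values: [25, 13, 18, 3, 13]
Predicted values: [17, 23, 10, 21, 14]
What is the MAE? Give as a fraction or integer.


MAE = (1/5) * (|25-17|=8 + |13-23|=10 + |18-10|=8 + |3-21|=18 + |13-14|=1). Sum = 45. MAE = 9.

9


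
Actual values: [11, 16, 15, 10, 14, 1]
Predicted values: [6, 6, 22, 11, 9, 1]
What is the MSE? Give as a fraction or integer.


MSE = (1/6) * ((11-6)^2=25 + (16-6)^2=100 + (15-22)^2=49 + (10-11)^2=1 + (14-9)^2=25 + (1-1)^2=0). Sum = 200. MSE = 100/3.

100/3


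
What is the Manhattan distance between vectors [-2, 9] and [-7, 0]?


d = sum of absolute differences: |-2--7|=5 + |9-0|=9 = 14.

14


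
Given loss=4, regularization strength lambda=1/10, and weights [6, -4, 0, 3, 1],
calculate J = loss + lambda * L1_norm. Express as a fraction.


L1 norm = sum(|w|) = 14. J = 4 + 1/10 * 14 = 27/5.

27/5


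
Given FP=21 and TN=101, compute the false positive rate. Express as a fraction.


FPR = FP / (FP + TN) = 21 / 122 = 21/122.

21/122


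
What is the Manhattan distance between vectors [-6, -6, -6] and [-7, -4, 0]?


d = sum of absolute differences: |-6--7|=1 + |-6--4|=2 + |-6-0|=6 = 9.

9


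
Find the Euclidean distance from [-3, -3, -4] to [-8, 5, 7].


d = sqrt(sum of squared differences). (-3--8)^2=25, (-3-5)^2=64, (-4-7)^2=121. Sum = 210.

sqrt(210)


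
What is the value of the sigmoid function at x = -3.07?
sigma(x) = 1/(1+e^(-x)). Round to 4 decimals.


sigma(-3.07) = 1/(1+e^(3.07)) = 1/(1+21.541903) = 1/22.541903 = 0.0444.

0.0444


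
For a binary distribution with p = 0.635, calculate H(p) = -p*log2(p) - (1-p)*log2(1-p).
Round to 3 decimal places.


H = -0.635*log2(0.635) - 0.365*log2(0.365) = 0.947.

0.947


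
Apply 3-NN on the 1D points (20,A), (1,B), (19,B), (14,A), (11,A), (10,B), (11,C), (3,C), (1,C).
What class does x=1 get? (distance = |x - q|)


Distances: |20-1|=19, |1-1|=0, |19-1|=18, |14-1|=13, |11-1|=10, |10-1|=9, |11-1|=10, |3-1|=2, |1-1|=0. 3 nearest: (1,B), (1,C), (3,C). Counts: {'B': 1, 'C': 2}. Majority class: C.

C


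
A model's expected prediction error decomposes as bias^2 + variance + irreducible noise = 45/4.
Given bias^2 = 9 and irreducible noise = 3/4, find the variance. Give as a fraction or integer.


Total error = bias^2 + variance + irreducible noise. So variance = 45/4 - 9 - 3/4 = 3/2.

3/2


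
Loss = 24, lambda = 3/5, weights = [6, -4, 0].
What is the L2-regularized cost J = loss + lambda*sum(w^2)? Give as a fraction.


L2 sq norm = sum(w^2) = 52. J = 24 + 3/5 * 52 = 276/5.

276/5


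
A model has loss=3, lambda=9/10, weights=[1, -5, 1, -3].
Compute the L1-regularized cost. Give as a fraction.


L1 norm = sum(|w|) = 10. J = 3 + 9/10 * 10 = 12.

12


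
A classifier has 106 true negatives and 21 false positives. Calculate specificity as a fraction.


Specificity = TN / (TN + FP) = 106 / 127 = 106/127.

106/127


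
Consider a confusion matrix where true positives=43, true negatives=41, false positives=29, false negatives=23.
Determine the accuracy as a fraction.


Accuracy = (TP + TN) / (TP + TN + FP + FN) = (43 + 41) / 136 = 21/34.

21/34


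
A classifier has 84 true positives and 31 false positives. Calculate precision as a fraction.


Precision = TP / (TP + FP) = 84 / 115 = 84/115.

84/115


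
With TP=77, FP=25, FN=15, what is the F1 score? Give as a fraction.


Precision = 77/102 = 77/102. Recall = 77/92 = 77/92. F1 = 2*P*R/(P+R) = 77/97.

77/97


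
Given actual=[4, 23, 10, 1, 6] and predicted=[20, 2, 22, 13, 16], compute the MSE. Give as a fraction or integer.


MSE = (1/5) * ((4-20)^2=256 + (23-2)^2=441 + (10-22)^2=144 + (1-13)^2=144 + (6-16)^2=100). Sum = 1085. MSE = 217.

217


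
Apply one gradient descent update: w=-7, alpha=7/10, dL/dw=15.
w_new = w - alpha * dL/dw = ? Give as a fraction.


w_new = -7 - 7/10 * 15 = -7 - 21/2 = -35/2.

-35/2


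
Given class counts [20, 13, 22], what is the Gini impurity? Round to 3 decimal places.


Total = 55. Proportions: 20/55, 13/55, 22/55. sum(p_i^2) = 0.3481. Gini = 1 - 0.3481 = 0.6519, which rounds to 0.652.

0.652


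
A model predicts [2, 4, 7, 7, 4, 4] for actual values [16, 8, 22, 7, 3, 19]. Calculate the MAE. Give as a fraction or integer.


MAE = (1/6) * (|16-2|=14 + |8-4|=4 + |22-7|=15 + |7-7|=0 + |3-4|=1 + |19-4|=15). Sum = 49. MAE = 49/6.

49/6


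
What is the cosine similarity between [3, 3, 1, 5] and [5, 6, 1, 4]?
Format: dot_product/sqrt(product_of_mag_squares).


dot = 54. |a|^2 = 44, |b|^2 = 78. cos = 54/sqrt(3432).

54/sqrt(3432)


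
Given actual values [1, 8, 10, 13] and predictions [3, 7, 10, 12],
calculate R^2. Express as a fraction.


Mean(y) = 8. SS_res = 6. SS_tot = 78. R^2 = 1 - 6/(78) = 12/13.

12/13


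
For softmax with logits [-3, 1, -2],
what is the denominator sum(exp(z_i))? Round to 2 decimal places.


Denom = e^-3=0.0498 + e^1=2.7183 + e^-2=0.1353. Sum = 2.9034, which rounds to 2.90.

2.90


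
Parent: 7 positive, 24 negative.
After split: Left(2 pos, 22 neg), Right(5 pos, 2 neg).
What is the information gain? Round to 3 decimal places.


H(parent) = 0.7706. H(left) = 0.4138, H(right) = 0.8631. Weighted = (24/31)*0.4138 + (7/31)*0.8631 = 0.5153. IG = 0.7706 - 0.5153 = 0.2553, which rounds to 0.255.

0.255


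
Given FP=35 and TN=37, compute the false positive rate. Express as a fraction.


FPR = FP / (FP + TN) = 35 / 72 = 35/72.

35/72


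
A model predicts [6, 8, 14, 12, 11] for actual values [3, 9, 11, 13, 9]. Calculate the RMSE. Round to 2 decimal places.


MSE = 4.8000. RMSE = sqrt(4.8000) = 2.19.

2.19


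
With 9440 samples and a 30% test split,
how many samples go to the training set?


Test set = 9440 * 30% = 2832. Training set = 9440 - 2832 = 6608.

6608


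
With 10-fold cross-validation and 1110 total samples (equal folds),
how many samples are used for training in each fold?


Each validation fold has 1110/10 = 111 samples. Training set = 1110 - 111 = 999.

999


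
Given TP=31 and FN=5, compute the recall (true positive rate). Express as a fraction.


Recall = TP / (TP + FN) = 31 / 36 = 31/36.

31/36


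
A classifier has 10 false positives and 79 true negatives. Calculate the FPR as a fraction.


FPR = FP / (FP + TN) = 10 / 89 = 10/89.

10/89


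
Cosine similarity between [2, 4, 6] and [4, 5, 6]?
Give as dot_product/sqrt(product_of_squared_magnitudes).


dot = 64. |a|^2 = 56, |b|^2 = 77. cos = 64/sqrt(4312).

64/sqrt(4312)


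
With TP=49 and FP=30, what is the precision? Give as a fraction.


Precision = TP / (TP + FP) = 49 / 79 = 49/79.

49/79


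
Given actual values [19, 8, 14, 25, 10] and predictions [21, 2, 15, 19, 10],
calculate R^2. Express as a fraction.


Mean(y) = 76/5. SS_res = 77. SS_tot = 954/5. R^2 = 1 - 77/(954/5) = 569/954.

569/954


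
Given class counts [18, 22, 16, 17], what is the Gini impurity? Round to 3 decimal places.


Total = 73. Proportions: 18/73, 22/73, 16/73, 17/73. sum(p_i^2) = 0.2539. Gini = 1 - 0.2539 = 0.7461, which rounds to 0.746.

0.746


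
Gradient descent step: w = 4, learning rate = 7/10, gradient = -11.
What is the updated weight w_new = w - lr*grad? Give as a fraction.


w_new = 4 - 7/10 * -11 = 4 - -77/10 = 117/10.

117/10


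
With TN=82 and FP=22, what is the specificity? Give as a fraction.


Specificity = TN / (TN + FP) = 82 / 104 = 41/52.

41/52


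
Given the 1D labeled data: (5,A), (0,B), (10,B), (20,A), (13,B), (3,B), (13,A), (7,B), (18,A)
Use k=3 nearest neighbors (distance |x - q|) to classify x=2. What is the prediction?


Distances: |5-2|=3, |0-2|=2, |10-2|=8, |20-2|=18, |13-2|=11, |3-2|=1, |13-2|=11, |7-2|=5, |18-2|=16. 3 nearest: (3,B), (0,B), (5,A). Counts: {'B': 2, 'A': 1}. Majority class: B.

B


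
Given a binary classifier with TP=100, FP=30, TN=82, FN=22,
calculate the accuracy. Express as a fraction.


Accuracy = (TP + TN) / (TP + TN + FP + FN) = (100 + 82) / 234 = 7/9.

7/9


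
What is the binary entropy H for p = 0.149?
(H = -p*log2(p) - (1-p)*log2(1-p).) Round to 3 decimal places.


H = -0.149*log2(0.149) - 0.851*log2(0.851) = 0.607.

0.607


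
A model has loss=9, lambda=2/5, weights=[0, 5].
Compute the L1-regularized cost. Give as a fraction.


L1 norm = sum(|w|) = 5. J = 9 + 2/5 * 5 = 11.

11


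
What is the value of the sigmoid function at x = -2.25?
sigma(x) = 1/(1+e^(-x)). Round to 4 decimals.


sigma(-2.25) = 1/(1+e^(2.25)) = 1/(1+9.487736) = 1/10.487736 = 0.0953.

0.0953


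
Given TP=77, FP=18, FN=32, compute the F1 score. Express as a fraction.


Precision = 77/95 = 77/95. Recall = 77/109 = 77/109. F1 = 2*P*R/(P+R) = 77/102.

77/102


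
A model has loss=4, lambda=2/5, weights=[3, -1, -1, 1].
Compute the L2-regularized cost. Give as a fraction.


L2 sq norm = sum(w^2) = 12. J = 4 + 2/5 * 12 = 44/5.

44/5


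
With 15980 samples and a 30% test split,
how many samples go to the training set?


Test set = 15980 * 30% = 4794. Training set = 15980 - 4794 = 11186.

11186


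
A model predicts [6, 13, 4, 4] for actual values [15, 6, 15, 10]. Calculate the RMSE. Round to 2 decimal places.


MSE = 71.7500. RMSE = sqrt(71.7500) = 8.47.

8.47


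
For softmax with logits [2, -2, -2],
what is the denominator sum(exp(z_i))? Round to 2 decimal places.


Denom = e^2=7.3891 + e^-2=0.1353 + e^-2=0.1353. Sum = 7.6597, which rounds to 7.66.

7.66


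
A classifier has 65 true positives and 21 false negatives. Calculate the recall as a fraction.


Recall = TP / (TP + FN) = 65 / 86 = 65/86.

65/86


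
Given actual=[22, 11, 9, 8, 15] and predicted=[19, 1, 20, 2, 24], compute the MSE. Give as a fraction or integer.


MSE = (1/5) * ((22-19)^2=9 + (11-1)^2=100 + (9-20)^2=121 + (8-2)^2=36 + (15-24)^2=81). Sum = 347. MSE = 347/5.

347/5


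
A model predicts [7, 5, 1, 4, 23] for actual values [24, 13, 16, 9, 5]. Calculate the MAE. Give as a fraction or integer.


MAE = (1/5) * (|24-7|=17 + |13-5|=8 + |16-1|=15 + |9-4|=5 + |5-23|=18). Sum = 63. MAE = 63/5.

63/5


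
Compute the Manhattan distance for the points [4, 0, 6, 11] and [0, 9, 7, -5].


d = sum of absolute differences: |4-0|=4 + |0-9|=9 + |6-7|=1 + |11--5|=16 = 30.

30


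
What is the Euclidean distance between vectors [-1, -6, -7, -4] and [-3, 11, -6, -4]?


d = sqrt(sum of squared differences). (-1--3)^2=4, (-6-11)^2=289, (-7--6)^2=1, (-4--4)^2=0. Sum = 294.

sqrt(294)


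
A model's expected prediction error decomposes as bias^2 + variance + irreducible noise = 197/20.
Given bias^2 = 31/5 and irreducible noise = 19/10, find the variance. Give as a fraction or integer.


Total error = bias^2 + variance + irreducible noise. So variance = 197/20 - 31/5 - 19/10 = 7/4.

7/4


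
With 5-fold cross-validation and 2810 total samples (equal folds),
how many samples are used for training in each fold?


Each validation fold has 2810/5 = 562 samples. Training set = 2810 - 562 = 2248.

2248


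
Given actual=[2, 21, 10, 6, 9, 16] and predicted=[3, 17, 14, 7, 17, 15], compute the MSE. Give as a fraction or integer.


MSE = (1/6) * ((2-3)^2=1 + (21-17)^2=16 + (10-14)^2=16 + (6-7)^2=1 + (9-17)^2=64 + (16-15)^2=1). Sum = 99. MSE = 33/2.

33/2


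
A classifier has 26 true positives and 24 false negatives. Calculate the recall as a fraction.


Recall = TP / (TP + FN) = 26 / 50 = 13/25.

13/25


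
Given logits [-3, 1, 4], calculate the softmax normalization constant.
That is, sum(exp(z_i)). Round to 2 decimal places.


Denom = e^-3=0.0498 + e^1=2.7183 + e^4=54.5982. Sum = 57.3663, which rounds to 57.37.

57.37


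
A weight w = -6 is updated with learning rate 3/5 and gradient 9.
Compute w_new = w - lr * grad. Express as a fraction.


w_new = -6 - 3/5 * 9 = -6 - 27/5 = -57/5.

-57/5


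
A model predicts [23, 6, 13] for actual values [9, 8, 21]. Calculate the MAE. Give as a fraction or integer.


MAE = (1/3) * (|9-23|=14 + |8-6|=2 + |21-13|=8). Sum = 24. MAE = 8.

8


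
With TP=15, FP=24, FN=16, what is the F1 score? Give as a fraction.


Precision = 15/39 = 5/13. Recall = 15/31 = 15/31. F1 = 2*P*R/(P+R) = 3/7.

3/7


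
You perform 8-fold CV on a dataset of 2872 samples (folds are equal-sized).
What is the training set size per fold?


Each validation fold has 2872/8 = 359 samples. Training set = 2872 - 359 = 2513.

2513


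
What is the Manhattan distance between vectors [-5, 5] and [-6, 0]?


d = sum of absolute differences: |-5--6|=1 + |5-0|=5 = 6.

6


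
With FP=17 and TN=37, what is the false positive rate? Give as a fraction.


FPR = FP / (FP + TN) = 17 / 54 = 17/54.

17/54


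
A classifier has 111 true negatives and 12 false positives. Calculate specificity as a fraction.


Specificity = TN / (TN + FP) = 111 / 123 = 37/41.

37/41


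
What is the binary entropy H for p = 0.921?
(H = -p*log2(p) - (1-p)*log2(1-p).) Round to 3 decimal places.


H = -0.921*log2(0.921) - 0.079*log2(0.079) = 0.399.

0.399


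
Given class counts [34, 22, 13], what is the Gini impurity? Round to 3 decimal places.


Total = 69. Proportions: 34/69, 22/69, 13/69. sum(p_i^2) = 0.3800. Gini = 1 - 0.3800 = 0.6200, which rounds to 0.620.

0.620


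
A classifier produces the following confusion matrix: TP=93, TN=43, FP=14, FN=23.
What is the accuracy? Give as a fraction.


Accuracy = (TP + TN) / (TP + TN + FP + FN) = (93 + 43) / 173 = 136/173.

136/173


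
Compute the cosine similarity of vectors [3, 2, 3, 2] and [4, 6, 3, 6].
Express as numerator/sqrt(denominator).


dot = 45. |a|^2 = 26, |b|^2 = 97. cos = 45/sqrt(2522).

45/sqrt(2522)


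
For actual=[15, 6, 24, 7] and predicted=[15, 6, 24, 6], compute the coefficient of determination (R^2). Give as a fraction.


Mean(y) = 13. SS_res = 1. SS_tot = 210. R^2 = 1 - 1/(210) = 209/210.

209/210


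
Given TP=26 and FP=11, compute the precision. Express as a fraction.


Precision = TP / (TP + FP) = 26 / 37 = 26/37.

26/37


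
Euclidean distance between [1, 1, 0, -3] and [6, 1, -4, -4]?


d = sqrt(sum of squared differences). (1-6)^2=25, (1-1)^2=0, (0--4)^2=16, (-3--4)^2=1. Sum = 42.

sqrt(42)


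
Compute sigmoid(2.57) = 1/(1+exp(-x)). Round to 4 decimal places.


sigma(2.57) = 1/(1+e^(-2.57)) = 1/(1+0.076536) = 1/1.076536 = 0.9289.

0.9289


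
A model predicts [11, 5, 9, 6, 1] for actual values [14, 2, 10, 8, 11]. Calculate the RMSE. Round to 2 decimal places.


MSE = 24.6000. RMSE = sqrt(24.6000) = 4.96.

4.96


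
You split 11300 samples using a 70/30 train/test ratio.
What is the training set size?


Test set = 11300 * 30% = 3390. Training set = 11300 - 3390 = 7910.

7910


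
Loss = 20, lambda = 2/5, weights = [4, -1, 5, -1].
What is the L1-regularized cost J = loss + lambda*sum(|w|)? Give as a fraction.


L1 norm = sum(|w|) = 11. J = 20 + 2/5 * 11 = 122/5.

122/5


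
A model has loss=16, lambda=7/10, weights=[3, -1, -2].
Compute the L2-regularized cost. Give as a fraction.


L2 sq norm = sum(w^2) = 14. J = 16 + 7/10 * 14 = 129/5.

129/5


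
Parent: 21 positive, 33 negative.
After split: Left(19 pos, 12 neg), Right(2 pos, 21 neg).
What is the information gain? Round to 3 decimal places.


H(parent) = 0.9641. H(left) = 0.9629, H(right) = 0.4262. Weighted = (31/54)*0.9629 + (23/54)*0.4262 = 0.7343. IG = 0.9641 - 0.7343 = 0.2298, which rounds to 0.230.

0.230


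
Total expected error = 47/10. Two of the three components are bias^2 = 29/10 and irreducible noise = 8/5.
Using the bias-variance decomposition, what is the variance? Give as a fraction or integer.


Total error = bias^2 + variance + irreducible noise. So variance = 47/10 - 29/10 - 8/5 = 1/5.

1/5


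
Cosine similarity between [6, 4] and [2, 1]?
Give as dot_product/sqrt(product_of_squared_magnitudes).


dot = 16. |a|^2 = 52, |b|^2 = 5. cos = 16/sqrt(260).

16/sqrt(260)


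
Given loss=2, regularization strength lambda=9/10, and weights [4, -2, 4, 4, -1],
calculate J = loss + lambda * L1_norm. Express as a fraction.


L1 norm = sum(|w|) = 15. J = 2 + 9/10 * 15 = 31/2.

31/2


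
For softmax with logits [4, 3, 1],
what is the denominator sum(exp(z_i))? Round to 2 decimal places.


Denom = e^4=54.5982 + e^3=20.0855 + e^1=2.7183. Sum = 77.4020, which rounds to 77.40.

77.40


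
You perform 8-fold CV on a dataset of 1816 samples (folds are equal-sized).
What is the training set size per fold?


Each validation fold has 1816/8 = 227 samples. Training set = 1816 - 227 = 1589.

1589


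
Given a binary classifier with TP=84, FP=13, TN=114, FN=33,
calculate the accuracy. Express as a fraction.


Accuracy = (TP + TN) / (TP + TN + FP + FN) = (84 + 114) / 244 = 99/122.

99/122


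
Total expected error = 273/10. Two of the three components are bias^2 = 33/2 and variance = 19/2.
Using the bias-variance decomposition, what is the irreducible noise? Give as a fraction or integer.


Total error = bias^2 + variance + irreducible noise. So irreducible noise = 273/10 - 33/2 - 19/2 = 13/10.

13/10


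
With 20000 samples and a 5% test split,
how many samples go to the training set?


Test set = 20000 * 5% = 1000. Training set = 20000 - 1000 = 19000.

19000


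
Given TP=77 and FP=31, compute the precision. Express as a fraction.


Precision = TP / (TP + FP) = 77 / 108 = 77/108.

77/108


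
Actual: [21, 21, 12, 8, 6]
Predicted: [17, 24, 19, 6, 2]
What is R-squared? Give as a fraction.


Mean(y) = 68/5. SS_res = 94. SS_tot = 1006/5. R^2 = 1 - 94/(1006/5) = 268/503.

268/503


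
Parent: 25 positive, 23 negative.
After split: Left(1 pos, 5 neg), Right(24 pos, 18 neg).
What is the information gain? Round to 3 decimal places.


H(parent) = 0.9987. H(left) = 0.6500, H(right) = 0.9852. Weighted = (6/48)*0.6500 + (42/48)*0.9852 = 0.9433. IG = 0.9987 - 0.9433 = 0.0554, which rounds to 0.055.

0.055


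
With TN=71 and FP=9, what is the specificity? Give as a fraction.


Specificity = TN / (TN + FP) = 71 / 80 = 71/80.

71/80


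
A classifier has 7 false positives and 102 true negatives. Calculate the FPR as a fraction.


FPR = FP / (FP + TN) = 7 / 109 = 7/109.

7/109


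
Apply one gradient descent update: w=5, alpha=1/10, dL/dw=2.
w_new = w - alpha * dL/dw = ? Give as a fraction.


w_new = 5 - 1/10 * 2 = 5 - 1/5 = 24/5.

24/5


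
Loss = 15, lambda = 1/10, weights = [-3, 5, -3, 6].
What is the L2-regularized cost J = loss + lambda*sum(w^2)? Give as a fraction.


L2 sq norm = sum(w^2) = 79. J = 15 + 1/10 * 79 = 229/10.

229/10


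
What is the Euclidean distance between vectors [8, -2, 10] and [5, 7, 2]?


d = sqrt(sum of squared differences). (8-5)^2=9, (-2-7)^2=81, (10-2)^2=64. Sum = 154.

sqrt(154)


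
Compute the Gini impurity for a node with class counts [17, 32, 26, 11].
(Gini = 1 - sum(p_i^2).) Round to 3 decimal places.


Total = 86. Proportions: 17/86, 32/86, 26/86, 11/86. sum(p_i^2) = 0.2853. Gini = 1 - 0.2853 = 0.7147, which rounds to 0.715.

0.715


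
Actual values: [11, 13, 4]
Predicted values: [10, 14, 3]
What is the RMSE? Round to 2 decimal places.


MSE = 1.0000. RMSE = sqrt(1.0000) = 1.00.

1.00


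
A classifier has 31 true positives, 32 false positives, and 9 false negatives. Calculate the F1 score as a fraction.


Precision = 31/63 = 31/63. Recall = 31/40 = 31/40. F1 = 2*P*R/(P+R) = 62/103.

62/103


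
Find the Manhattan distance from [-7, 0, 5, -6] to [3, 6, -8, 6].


d = sum of absolute differences: |-7-3|=10 + |0-6|=6 + |5--8|=13 + |-6-6|=12 = 41.

41


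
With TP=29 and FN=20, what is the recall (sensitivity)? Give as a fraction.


Recall = TP / (TP + FN) = 29 / 49 = 29/49.

29/49


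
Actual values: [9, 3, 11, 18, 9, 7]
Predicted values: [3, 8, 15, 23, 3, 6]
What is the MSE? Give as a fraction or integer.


MSE = (1/6) * ((9-3)^2=36 + (3-8)^2=25 + (11-15)^2=16 + (18-23)^2=25 + (9-3)^2=36 + (7-6)^2=1). Sum = 139. MSE = 139/6.

139/6


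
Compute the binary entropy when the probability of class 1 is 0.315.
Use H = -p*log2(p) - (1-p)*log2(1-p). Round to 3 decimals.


H = -0.315*log2(0.315) - 0.685*log2(0.685) = 0.899.

0.899


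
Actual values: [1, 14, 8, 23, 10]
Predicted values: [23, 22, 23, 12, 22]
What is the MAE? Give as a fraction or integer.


MAE = (1/5) * (|1-23|=22 + |14-22|=8 + |8-23|=15 + |23-12|=11 + |10-22|=12). Sum = 68. MAE = 68/5.

68/5


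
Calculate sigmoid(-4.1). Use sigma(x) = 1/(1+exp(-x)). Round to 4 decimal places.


sigma(-4.1) = 1/(1+e^(4.1)) = 1/(1+60.340288) = 1/61.340288 = 0.0163.

0.0163


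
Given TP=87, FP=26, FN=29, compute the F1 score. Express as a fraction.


Precision = 87/113 = 87/113. Recall = 87/116 = 3/4. F1 = 2*P*R/(P+R) = 174/229.

174/229


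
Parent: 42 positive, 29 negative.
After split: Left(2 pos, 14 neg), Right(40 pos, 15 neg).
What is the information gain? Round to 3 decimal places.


H(parent) = 0.9757. H(left) = 0.5436, H(right) = 0.8454. Weighted = (16/71)*0.5436 + (55/71)*0.8454 = 0.7774. IG = 0.9757 - 0.7774 = 0.1983, which rounds to 0.198.

0.198


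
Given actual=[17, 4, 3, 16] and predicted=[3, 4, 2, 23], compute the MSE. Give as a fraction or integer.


MSE = (1/4) * ((17-3)^2=196 + (4-4)^2=0 + (3-2)^2=1 + (16-23)^2=49). Sum = 246. MSE = 123/2.

123/2


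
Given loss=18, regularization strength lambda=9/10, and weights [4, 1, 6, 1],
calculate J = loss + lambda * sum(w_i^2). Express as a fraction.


L2 sq norm = sum(w^2) = 54. J = 18 + 9/10 * 54 = 333/5.

333/5


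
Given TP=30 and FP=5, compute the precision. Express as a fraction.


Precision = TP / (TP + FP) = 30 / 35 = 6/7.

6/7


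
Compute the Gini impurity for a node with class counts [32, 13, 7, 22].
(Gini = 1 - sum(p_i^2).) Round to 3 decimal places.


Total = 74. Proportions: 32/74, 13/74, 7/74, 22/74. sum(p_i^2) = 0.3152. Gini = 1 - 0.3152 = 0.6848, which rounds to 0.685.

0.685


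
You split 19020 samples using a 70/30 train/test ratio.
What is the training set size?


Test set = 19020 * 30% = 5706. Training set = 19020 - 5706 = 13314.

13314
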